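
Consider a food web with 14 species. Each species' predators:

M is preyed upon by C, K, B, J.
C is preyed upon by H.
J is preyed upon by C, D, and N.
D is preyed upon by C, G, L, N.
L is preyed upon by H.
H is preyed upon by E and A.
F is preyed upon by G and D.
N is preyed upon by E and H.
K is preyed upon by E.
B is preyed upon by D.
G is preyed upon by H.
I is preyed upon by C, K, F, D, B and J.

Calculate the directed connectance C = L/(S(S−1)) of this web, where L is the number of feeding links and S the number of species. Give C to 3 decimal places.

C = 0.154

The web has S = 14 species and L = 28 feeding links.
C = L / (S(S−1)) = 28 / 182 = 0.1538 ≈ 0.154.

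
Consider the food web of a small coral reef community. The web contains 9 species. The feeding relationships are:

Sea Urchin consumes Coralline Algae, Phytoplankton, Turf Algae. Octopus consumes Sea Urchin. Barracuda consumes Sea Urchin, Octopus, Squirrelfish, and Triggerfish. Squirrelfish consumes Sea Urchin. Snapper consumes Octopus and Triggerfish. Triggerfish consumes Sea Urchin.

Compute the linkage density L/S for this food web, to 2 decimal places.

L/S = 1.33

There are L = 12 links among S = 9 species.
L/S = 12/9 = 1.3333 ≈ 1.33.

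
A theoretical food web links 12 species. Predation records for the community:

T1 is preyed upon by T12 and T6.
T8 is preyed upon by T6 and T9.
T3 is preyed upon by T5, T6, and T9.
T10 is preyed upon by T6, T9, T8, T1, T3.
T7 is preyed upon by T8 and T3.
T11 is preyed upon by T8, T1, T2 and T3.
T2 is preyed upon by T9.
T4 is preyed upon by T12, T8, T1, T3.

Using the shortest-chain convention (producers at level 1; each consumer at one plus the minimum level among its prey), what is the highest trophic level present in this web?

3

Producers (level 1): T11, T10, T4, T7.
Following each consumer down to its lowest-level prey: T11 → T3 → T5 (levels 1 through 3).
All prey of T5 (T3 2) are at level 2 or above, so T5 is at level 1 + 2 = 3.
Every consumer has at least one prey at level 2 or below, so none exceeds level 3.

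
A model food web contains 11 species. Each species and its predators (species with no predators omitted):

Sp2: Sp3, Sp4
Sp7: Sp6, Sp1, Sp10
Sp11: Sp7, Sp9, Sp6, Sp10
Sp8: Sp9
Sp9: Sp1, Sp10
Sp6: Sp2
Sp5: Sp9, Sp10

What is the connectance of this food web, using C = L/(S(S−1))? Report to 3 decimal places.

C = 0.136

The web has S = 11 species and L = 15 feeding links.
C = L / (S(S−1)) = 15 / 110 = 0.1364 ≈ 0.136.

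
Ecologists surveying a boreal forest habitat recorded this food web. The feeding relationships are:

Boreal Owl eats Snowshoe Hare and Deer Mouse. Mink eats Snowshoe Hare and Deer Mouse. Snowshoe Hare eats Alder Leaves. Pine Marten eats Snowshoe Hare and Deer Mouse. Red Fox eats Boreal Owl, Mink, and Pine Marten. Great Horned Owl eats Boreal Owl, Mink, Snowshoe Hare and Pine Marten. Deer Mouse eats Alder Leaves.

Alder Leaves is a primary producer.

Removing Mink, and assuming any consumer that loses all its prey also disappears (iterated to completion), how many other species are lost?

Remove Mink.
Every predator of it retains at least one other prey: Red Fox still has Boreal Owl, Pine Marten; Great Horned Owl still has Snowshoe Hare, Boreal Owl, Pine Marten.
No consumer loses all prey, so no secondary extinctions occur.

0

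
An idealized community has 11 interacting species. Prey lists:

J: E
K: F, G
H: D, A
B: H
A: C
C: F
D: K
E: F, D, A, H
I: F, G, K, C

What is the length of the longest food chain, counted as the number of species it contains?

6 species

One longest chain: F → K → D → H → E → J.
It has 6 species and 5 links.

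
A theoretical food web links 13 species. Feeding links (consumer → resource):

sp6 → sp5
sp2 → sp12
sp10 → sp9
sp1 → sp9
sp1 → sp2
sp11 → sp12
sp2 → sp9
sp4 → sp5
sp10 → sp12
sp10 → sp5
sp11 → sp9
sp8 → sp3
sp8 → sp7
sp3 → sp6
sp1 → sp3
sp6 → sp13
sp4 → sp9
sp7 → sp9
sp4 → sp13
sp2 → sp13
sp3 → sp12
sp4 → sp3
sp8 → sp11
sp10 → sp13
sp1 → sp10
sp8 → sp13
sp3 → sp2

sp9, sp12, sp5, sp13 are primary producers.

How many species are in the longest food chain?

One longest chain: sp9 → sp2 → sp3 → sp1.
It has 4 species and 3 links.

4 species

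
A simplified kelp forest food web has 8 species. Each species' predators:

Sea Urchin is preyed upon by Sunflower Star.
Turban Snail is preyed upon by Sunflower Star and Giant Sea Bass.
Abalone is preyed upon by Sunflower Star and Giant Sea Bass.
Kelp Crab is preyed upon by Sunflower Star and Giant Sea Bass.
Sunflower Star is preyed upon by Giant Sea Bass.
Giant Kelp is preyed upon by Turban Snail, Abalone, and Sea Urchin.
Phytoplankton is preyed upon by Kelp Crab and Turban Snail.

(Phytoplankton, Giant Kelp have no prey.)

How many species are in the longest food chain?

4 species

One longest chain: Phytoplankton → Turban Snail → Sunflower Star → Giant Sea Bass.
It has 4 species and 3 links.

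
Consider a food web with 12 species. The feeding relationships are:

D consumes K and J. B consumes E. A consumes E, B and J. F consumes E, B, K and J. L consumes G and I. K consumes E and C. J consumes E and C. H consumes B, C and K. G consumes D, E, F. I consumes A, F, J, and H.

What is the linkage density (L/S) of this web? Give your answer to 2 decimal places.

L/S = 2.17

There are L = 26 links among S = 12 species.
L/S = 26/12 = 2.1667 ≈ 2.17.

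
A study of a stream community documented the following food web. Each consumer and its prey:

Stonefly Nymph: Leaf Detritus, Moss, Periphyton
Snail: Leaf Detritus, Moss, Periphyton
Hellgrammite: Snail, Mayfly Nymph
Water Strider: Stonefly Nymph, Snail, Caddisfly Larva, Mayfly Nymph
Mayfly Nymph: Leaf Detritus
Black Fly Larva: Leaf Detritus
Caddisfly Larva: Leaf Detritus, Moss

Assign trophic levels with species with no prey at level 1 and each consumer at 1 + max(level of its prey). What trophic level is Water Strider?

Trophic level 3

Leaf Detritus has no prey (basal) → level 1.
Stonefly Nymph eats Leaf Detritus (level 1); other prey at levels: Moss 1, Periphyton 1 → level 2.
Water Strider eats Stonefly Nymph (level 2); other prey at levels: Snail 2, Caddisfly Larva 2, Mayfly Nymph 2 → level 3.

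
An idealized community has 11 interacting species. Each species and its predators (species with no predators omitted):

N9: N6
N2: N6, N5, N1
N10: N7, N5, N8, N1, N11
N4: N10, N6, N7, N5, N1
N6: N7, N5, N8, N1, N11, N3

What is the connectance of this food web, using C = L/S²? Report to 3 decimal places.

The web has S = 11 species and L = 20 feeding links.
C = L / S² = 20 / 121 = 0.1653 ≈ 0.165.

C = 0.165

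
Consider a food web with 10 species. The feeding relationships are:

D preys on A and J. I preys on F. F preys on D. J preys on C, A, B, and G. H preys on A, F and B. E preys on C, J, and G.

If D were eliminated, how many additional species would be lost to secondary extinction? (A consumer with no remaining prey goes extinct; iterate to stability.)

2

Remove D.
Round 1: F (all prey gone) → extinct.
Round 2: I (all prey gone) → extinct.
No further losses. Total secondary extinctions: 2.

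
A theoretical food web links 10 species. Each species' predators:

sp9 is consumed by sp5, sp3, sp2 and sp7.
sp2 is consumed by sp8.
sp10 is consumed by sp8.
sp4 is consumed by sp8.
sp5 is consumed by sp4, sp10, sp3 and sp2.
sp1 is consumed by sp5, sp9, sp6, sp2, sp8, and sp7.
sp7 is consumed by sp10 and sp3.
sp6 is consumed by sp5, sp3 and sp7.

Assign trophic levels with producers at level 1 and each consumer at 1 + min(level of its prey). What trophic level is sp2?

Trophic level 2

sp1 is a producer → level 1.
sp2 eats sp1 → level 2.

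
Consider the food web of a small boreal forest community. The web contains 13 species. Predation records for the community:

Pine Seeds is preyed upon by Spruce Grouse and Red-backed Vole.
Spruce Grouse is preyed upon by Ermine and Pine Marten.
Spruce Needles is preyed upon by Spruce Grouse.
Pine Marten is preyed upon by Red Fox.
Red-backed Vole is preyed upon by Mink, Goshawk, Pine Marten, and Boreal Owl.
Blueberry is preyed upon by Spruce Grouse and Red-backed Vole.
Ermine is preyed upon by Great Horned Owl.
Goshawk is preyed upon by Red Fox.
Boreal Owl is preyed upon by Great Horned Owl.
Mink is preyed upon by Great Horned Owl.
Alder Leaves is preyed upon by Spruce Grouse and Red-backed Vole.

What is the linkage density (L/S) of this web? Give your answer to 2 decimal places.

L/S = 1.38

There are L = 18 links among S = 13 species.
L/S = 18/13 = 1.3846 ≈ 1.38.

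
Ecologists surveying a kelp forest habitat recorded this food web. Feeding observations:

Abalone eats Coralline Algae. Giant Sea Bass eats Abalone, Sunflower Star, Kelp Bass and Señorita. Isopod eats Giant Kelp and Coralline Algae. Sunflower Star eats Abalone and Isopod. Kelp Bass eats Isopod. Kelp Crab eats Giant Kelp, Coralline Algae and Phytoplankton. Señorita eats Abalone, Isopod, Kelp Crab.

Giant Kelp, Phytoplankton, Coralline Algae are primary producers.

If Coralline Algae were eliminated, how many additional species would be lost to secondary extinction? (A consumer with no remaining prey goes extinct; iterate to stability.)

Remove Coralline Algae.
Round 1: Abalone (all prey gone) → extinct.
No further losses. Total secondary extinctions: 1.

1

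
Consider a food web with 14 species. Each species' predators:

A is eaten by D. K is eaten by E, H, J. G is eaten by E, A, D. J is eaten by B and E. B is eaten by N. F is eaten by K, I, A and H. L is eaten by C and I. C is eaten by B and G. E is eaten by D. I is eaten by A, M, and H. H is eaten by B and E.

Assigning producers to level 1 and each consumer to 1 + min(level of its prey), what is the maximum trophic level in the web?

Producers (level 1): L, F.
Following each consumer down to its lowest-level prey: L → C → B → N (levels 1 through 4).
All prey of N (B 3) are at level 3 or above, so N is at level 1 + 3 = 4.
Every consumer has at least one prey at level 3 or below, so none exceeds level 4.

4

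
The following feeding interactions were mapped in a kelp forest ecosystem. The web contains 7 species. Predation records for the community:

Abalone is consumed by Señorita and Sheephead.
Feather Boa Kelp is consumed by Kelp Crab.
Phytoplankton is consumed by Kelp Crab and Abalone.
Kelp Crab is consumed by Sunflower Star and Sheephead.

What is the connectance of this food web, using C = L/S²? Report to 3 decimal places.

The web has S = 7 species and L = 7 feeding links.
C = L / S² = 7 / 49 = 0.1429 ≈ 0.143.

C = 0.143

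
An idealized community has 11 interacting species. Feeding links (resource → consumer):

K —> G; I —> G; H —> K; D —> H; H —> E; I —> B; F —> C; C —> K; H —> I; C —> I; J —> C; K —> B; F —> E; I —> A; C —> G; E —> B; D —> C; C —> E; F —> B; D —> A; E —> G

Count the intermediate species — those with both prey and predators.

5

Intermediate species (has both prey and predators): H, C, I, K, E.
Count: 5.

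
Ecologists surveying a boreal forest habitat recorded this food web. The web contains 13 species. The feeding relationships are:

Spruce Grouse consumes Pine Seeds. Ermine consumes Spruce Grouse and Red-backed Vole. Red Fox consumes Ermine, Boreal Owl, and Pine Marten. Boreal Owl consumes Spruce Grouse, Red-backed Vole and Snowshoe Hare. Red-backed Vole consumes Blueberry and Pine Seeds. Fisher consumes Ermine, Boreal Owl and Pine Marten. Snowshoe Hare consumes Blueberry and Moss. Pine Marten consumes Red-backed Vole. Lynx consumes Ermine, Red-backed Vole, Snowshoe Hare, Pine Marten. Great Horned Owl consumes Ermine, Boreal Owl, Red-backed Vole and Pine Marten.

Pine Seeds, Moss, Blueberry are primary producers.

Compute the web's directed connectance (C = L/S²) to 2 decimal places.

C = 0.15

The web has S = 13 species and L = 25 feeding links.
C = L / S² = 25 / 169 = 0.1479 ≈ 0.15.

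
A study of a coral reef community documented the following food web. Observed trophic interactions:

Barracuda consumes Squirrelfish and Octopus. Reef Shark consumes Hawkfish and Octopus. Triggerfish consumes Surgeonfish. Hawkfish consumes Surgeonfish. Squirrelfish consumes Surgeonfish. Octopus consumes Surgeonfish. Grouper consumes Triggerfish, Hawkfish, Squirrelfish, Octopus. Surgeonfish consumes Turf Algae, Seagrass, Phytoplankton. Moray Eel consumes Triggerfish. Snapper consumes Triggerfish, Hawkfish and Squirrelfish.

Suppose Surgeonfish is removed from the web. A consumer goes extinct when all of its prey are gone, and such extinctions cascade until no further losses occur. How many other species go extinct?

Remove Surgeonfish.
Round 1: Hawkfish (all prey gone), Squirrelfish (all prey gone), Triggerfish (all prey gone), Octopus (all prey gone) → extinct.
Round 2: Reef Shark (all prey gone), Barracuda (all prey gone), Grouper (all prey gone), Snapper (all prey gone), Moray Eel (all prey gone) → extinct.
No further losses. Total secondary extinctions: 9.

9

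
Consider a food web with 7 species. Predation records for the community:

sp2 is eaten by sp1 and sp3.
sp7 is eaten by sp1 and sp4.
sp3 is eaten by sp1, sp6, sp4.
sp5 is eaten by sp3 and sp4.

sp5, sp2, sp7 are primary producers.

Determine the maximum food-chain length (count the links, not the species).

2 links

One longest chain: sp5 → sp3 → sp6.
It has 3 species and 2 links.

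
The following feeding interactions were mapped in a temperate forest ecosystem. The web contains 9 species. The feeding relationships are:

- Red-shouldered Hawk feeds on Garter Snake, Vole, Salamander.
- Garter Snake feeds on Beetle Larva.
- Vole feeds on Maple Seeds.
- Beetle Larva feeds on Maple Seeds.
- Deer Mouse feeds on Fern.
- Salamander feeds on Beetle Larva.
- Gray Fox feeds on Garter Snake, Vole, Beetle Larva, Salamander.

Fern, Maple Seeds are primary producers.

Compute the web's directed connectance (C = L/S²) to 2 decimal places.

The web has S = 9 species and L = 12 feeding links.
C = L / S² = 12 / 81 = 0.1481 ≈ 0.15.

C = 0.15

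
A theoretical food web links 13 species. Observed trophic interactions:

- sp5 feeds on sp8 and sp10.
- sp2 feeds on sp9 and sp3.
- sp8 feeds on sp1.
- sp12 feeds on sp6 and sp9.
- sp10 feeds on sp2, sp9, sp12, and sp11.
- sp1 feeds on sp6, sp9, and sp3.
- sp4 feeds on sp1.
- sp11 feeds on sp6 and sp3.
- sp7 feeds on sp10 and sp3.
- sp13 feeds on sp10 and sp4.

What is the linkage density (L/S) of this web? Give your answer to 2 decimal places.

L/S = 1.62

There are L = 21 links among S = 13 species.
L/S = 21/13 = 1.6154 ≈ 1.62.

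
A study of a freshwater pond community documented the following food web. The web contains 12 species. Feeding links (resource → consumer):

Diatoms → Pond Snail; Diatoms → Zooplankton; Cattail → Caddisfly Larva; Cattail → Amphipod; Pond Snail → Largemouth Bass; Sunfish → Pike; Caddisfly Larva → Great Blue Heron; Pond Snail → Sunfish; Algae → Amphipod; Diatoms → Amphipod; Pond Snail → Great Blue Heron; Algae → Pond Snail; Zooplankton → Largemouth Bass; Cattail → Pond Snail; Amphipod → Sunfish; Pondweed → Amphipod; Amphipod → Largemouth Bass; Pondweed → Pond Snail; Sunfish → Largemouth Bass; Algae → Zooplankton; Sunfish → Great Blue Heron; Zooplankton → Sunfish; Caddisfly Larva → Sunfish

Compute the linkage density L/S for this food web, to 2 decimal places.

L/S = 1.92

There are L = 23 links among S = 12 species.
L/S = 23/12 = 1.9167 ≈ 1.92.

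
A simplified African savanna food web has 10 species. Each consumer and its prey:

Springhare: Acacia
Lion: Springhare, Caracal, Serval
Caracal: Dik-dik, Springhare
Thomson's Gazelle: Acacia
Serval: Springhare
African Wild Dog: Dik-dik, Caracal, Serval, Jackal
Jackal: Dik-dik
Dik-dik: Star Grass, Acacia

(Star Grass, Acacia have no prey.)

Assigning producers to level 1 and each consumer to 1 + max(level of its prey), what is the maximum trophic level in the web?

Producers (level 1): Star Grass, Acacia.
Star Grass → Dik-dik → Caracal → Lion gives Lion level 4.
No species has a prey at level 4, so no species reaches level 5.

4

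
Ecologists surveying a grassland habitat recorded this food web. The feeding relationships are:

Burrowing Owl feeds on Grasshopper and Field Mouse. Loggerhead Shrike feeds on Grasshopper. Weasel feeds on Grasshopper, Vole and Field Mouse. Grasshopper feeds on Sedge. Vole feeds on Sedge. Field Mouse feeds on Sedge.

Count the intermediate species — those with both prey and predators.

Intermediate species (has both prey and predators): Field Mouse, Vole, Grasshopper.
Count: 3.

3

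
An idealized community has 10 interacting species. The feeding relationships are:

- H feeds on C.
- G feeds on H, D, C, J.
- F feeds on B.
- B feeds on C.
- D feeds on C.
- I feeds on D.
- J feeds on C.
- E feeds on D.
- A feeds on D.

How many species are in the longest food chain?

3 species

One longest chain: C → D → I.
It has 3 species and 2 links.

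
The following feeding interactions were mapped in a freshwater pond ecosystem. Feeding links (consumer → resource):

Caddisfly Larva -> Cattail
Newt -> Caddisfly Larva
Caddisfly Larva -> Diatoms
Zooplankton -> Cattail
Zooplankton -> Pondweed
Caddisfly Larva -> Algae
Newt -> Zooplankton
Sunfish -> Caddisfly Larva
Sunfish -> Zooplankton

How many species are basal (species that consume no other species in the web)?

Basal species (no prey listed): Cattail, Pondweed, Diatoms, Algae.
Count: 4.

4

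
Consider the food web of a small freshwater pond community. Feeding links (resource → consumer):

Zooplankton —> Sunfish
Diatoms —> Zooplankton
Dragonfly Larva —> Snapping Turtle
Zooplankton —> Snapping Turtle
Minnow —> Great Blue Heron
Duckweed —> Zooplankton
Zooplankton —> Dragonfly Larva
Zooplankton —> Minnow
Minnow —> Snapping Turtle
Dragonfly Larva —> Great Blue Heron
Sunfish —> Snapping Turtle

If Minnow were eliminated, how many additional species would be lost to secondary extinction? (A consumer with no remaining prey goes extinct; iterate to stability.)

0

Remove Minnow.
Every predator of it retains at least one other prey: Great Blue Heron still has Dragonfly Larva; Snapping Turtle still has Zooplankton, Sunfish, Dragonfly Larva.
No consumer loses all prey, so no secondary extinctions occur.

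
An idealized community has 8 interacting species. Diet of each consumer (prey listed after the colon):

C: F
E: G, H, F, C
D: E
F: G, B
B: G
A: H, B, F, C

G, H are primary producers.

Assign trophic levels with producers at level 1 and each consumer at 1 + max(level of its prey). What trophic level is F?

G is a producer → level 1.
B eats G → level 2.
F eats B (level 2); other prey at levels: G 1 → level 3.

Trophic level 3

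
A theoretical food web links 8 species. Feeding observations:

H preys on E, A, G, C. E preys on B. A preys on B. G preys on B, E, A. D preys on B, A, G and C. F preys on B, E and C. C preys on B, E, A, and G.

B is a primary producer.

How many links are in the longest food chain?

One longest chain: B → A → G → C → D.
It has 5 species and 4 links.

4 links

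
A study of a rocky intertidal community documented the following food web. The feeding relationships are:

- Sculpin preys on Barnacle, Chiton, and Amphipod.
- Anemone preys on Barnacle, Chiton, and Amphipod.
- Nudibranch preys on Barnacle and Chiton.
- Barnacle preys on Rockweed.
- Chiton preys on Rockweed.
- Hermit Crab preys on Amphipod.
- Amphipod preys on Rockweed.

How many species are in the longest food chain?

3 species

One longest chain: Rockweed → Amphipod → Sculpin.
It has 3 species and 2 links.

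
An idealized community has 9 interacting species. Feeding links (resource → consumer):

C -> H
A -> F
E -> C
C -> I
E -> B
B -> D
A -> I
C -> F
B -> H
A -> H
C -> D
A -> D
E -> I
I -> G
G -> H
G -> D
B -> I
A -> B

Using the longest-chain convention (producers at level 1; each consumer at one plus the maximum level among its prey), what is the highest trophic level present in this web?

Producers (level 1): A, E.
E → C → I → G → H gives H level 5.
No species has a prey at level 5, so no species reaches level 6.

5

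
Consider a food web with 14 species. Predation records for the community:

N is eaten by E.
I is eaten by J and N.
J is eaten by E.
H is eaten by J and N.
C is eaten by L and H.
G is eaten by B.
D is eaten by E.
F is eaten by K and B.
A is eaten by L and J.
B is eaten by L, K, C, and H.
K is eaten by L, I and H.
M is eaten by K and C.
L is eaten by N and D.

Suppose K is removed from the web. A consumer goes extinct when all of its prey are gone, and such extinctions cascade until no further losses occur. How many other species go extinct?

Remove K.
Round 1: I (all prey gone) → extinct.
No further losses. Total secondary extinctions: 1.

1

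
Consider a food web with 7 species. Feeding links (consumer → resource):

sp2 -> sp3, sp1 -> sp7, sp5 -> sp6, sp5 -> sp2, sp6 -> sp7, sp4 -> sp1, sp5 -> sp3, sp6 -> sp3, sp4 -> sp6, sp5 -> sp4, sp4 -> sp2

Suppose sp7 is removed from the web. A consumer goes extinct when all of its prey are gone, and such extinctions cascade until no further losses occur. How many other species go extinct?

1

Remove sp7.
Round 1: sp1 (all prey gone) → extinct.
No further losses. Total secondary extinctions: 1.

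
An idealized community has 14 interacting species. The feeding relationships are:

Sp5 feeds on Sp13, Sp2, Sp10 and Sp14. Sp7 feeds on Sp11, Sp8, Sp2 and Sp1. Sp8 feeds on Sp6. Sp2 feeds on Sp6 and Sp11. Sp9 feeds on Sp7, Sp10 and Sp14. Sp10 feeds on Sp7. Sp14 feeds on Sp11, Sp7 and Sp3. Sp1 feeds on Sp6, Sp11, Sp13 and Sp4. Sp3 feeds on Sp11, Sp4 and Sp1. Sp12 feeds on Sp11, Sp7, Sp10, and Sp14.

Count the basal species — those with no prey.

Basal species (no prey listed): Sp6, Sp13, Sp4, Sp11.
Count: 4.

4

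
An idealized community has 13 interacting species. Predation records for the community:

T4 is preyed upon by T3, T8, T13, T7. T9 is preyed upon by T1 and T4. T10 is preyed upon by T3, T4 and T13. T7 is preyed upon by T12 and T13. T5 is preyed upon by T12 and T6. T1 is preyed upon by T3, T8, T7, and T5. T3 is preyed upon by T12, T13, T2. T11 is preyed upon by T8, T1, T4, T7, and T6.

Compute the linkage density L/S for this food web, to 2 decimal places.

There are L = 25 links among S = 13 species.
L/S = 25/13 = 1.9231 ≈ 1.92.

L/S = 1.92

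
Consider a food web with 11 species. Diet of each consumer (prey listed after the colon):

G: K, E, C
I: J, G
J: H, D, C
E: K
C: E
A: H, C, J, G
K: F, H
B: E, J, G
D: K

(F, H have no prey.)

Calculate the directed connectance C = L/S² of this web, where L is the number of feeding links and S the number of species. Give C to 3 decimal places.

The web has S = 11 species and L = 20 feeding links.
C = L / S² = 20 / 121 = 0.1653 ≈ 0.165.

C = 0.165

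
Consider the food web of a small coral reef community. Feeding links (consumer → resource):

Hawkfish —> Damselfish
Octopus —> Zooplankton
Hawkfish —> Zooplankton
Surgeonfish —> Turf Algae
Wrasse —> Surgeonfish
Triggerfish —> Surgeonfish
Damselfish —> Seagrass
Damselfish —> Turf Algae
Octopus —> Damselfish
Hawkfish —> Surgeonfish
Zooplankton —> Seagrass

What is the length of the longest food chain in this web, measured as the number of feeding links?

One longest chain: Turf Algae → Surgeonfish → Triggerfish.
It has 3 species and 2 links.

2 links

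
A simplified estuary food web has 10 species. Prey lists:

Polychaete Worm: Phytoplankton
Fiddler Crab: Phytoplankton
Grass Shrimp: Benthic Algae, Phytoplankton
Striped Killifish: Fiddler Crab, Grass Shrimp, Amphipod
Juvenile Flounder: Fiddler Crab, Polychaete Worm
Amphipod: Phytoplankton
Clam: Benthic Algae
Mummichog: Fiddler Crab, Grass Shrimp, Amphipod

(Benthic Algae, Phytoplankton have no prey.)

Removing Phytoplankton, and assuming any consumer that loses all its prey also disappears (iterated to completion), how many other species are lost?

Remove Phytoplankton.
Round 1: Fiddler Crab (all prey gone), Polychaete Worm (all prey gone), Amphipod (all prey gone) → extinct.
Round 2: Juvenile Flounder (all prey gone) → extinct.
No further losses. Total secondary extinctions: 4.

4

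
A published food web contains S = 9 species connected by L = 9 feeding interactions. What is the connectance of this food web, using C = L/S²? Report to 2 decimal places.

C = 0.11

The web has S = 9 species and L = 9 feeding links.
C = L / S² = 9 / 81 = 0.1111 ≈ 0.11.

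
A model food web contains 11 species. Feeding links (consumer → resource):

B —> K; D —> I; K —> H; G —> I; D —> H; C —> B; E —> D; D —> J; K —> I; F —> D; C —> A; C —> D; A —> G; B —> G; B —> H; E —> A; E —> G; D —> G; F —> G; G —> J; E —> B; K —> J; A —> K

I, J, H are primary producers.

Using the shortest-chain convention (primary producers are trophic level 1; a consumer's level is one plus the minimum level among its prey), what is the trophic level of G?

Trophic level 2

I is a producer → level 1.
G eats I → level 2.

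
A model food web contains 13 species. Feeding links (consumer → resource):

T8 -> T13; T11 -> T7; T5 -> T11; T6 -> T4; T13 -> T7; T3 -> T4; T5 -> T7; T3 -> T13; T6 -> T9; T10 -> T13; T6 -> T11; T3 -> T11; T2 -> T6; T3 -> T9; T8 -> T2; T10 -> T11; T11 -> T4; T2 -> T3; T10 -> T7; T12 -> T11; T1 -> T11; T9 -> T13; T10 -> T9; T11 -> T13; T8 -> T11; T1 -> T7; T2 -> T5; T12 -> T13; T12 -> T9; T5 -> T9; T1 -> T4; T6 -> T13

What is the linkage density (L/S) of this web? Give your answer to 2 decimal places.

There are L = 32 links among S = 13 species.
L/S = 32/13 = 2.4615 ≈ 2.46.

L/S = 2.46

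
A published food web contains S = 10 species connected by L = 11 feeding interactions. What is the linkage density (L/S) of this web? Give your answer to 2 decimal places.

L/S = 1.10

There are L = 11 links among S = 10 species.
L/S = 11/10 = 1.1000 ≈ 1.10.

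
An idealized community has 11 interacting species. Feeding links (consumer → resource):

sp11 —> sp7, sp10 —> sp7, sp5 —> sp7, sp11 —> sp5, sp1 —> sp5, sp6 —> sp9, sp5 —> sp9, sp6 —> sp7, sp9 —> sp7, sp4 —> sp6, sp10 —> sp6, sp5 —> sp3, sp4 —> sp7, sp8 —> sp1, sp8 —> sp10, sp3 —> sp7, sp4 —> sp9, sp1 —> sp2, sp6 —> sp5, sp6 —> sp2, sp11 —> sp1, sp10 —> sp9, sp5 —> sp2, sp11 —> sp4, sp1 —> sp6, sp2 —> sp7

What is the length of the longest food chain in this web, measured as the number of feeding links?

One longest chain: sp7 → sp9 → sp5 → sp6 → sp1 → sp11.
It has 6 species and 5 links.

5 links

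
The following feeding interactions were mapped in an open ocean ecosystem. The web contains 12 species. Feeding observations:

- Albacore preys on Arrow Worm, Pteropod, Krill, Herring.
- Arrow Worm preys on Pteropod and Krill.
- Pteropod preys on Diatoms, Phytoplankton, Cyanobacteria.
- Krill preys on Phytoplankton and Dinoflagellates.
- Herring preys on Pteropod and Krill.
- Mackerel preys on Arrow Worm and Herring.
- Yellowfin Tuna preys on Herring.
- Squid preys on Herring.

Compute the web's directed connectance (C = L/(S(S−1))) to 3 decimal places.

C = 0.129

The web has S = 12 species and L = 17 feeding links.
C = L / (S(S−1)) = 17 / 132 = 0.1288 ≈ 0.129.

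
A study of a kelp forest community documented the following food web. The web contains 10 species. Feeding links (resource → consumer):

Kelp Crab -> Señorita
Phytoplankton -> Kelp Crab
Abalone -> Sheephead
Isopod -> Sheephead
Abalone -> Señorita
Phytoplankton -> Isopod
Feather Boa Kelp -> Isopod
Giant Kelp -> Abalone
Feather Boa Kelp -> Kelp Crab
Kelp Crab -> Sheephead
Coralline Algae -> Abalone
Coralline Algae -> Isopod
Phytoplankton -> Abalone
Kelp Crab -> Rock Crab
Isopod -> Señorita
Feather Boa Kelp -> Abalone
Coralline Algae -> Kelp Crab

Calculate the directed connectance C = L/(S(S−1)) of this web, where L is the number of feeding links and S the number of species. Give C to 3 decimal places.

The web has S = 10 species and L = 17 feeding links.
C = L / (S(S−1)) = 17 / 90 = 0.1889 ≈ 0.189.

C = 0.189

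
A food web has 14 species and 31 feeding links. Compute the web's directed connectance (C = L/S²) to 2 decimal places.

The web has S = 14 species and L = 31 feeding links.
C = L / S² = 31 / 196 = 0.1582 ≈ 0.16.

C = 0.16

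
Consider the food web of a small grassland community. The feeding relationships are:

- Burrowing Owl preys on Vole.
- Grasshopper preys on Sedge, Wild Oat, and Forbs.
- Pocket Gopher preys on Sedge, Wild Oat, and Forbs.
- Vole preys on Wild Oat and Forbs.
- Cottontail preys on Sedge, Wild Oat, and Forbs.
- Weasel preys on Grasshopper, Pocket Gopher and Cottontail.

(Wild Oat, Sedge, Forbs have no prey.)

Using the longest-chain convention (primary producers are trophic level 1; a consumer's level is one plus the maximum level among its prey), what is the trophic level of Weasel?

Wild Oat is a producer → level 1.
Grasshopper eats Wild Oat (level 1); other prey at levels: Sedge 1, Forbs 1 → level 2.
Weasel eats Grasshopper (level 2); other prey at levels: Pocket Gopher 2, Cottontail 2 → level 3.

Trophic level 3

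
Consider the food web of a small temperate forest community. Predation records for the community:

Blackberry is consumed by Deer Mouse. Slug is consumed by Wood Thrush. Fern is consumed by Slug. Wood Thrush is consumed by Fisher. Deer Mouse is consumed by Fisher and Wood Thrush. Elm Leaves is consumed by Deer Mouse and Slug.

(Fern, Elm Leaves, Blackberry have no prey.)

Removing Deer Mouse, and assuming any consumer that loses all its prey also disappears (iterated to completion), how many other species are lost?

Remove Deer Mouse.
Every predator of it retains at least one other prey: Wood Thrush still has Slug; Fisher still has Wood Thrush.
No consumer loses all prey, so no secondary extinctions occur.

0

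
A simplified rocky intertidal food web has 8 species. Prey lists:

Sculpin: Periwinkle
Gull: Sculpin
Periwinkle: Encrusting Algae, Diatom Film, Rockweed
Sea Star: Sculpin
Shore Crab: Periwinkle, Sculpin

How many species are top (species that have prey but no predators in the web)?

Top species (has prey, but nothing eats it): Sea Star, Gull, Shore Crab.
Count: 3.

3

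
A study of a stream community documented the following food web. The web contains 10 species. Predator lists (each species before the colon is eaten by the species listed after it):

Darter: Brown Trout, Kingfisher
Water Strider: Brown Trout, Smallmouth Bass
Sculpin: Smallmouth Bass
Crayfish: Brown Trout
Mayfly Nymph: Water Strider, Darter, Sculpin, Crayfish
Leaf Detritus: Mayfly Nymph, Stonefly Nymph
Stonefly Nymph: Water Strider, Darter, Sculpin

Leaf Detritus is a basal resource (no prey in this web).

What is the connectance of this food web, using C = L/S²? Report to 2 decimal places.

C = 0.15

The web has S = 10 species and L = 15 feeding links.
C = L / S² = 15 / 100 = 0.1500 ≈ 0.15.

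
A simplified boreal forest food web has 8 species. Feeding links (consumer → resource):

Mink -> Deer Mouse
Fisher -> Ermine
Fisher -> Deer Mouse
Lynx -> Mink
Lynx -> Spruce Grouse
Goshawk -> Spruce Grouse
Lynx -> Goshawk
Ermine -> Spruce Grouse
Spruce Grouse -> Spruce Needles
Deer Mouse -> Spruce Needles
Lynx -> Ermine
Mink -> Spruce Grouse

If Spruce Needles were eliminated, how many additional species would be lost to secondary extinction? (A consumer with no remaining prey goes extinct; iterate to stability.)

7

Remove Spruce Needles.
Round 1: Spruce Grouse (all prey gone), Deer Mouse (all prey gone) → extinct.
Round 2: Ermine (all prey gone), Goshawk (all prey gone), Mink (all prey gone) → extinct.
Round 3: Lynx (all prey gone), Fisher (all prey gone) → extinct.
No further losses. Total secondary extinctions: 7.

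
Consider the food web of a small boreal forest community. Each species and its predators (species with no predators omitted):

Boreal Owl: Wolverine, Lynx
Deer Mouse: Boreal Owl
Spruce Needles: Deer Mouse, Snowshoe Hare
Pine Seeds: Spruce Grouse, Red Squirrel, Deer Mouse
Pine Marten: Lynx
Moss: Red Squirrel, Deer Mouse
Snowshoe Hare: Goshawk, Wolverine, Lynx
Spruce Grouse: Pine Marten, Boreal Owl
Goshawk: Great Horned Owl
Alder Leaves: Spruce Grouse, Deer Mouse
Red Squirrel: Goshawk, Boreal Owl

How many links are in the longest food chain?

One longest chain: Alder Leaves → Spruce Grouse → Boreal Owl → Wolverine.
It has 4 species and 3 links.

3 links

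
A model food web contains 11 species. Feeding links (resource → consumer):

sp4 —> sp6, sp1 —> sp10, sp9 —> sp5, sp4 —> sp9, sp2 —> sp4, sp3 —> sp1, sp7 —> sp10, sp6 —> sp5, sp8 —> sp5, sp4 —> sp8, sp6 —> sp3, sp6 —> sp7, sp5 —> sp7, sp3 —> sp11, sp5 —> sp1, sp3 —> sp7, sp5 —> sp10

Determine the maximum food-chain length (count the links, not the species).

5 links

One longest chain: sp2 → sp4 → sp6 → sp5 → sp7 → sp10.
It has 6 species and 5 links.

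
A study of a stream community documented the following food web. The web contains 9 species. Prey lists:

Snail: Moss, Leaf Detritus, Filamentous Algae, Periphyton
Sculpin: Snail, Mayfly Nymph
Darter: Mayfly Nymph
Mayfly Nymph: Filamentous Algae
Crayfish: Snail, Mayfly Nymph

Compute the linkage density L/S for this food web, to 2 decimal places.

L/S = 1.11

There are L = 10 links among S = 9 species.
L/S = 10/9 = 1.1111 ≈ 1.11.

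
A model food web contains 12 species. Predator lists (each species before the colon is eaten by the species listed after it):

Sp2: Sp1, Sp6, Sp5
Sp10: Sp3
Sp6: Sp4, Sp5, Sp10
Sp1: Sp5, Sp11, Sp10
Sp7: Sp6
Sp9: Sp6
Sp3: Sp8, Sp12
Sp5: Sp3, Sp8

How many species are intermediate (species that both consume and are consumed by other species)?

Intermediate species (has both prey and predators): Sp1, Sp6, Sp5, Sp10, Sp3.
Count: 5.

5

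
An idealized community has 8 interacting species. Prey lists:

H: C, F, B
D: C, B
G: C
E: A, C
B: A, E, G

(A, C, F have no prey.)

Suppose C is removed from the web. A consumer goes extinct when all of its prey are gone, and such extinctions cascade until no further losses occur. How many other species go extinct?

1

Remove C.
Round 1: G (all prey gone) → extinct.
No further losses. Total secondary extinctions: 1.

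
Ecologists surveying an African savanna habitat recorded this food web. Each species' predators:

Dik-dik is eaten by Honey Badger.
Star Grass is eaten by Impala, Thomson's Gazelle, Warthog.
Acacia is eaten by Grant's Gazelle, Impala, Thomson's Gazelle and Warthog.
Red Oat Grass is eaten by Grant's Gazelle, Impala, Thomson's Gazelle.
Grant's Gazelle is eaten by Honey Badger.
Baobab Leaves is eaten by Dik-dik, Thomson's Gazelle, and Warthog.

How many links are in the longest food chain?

2 links

One longest chain: Acacia → Grant's Gazelle → Honey Badger.
It has 3 species and 2 links.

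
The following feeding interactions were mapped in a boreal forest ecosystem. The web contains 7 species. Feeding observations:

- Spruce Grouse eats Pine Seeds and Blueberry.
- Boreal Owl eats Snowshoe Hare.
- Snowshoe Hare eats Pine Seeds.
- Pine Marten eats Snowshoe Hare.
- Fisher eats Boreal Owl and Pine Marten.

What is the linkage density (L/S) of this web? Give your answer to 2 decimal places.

There are L = 7 links among S = 7 species.
L/S = 7/7 = 1.0000 ≈ 1.00.

L/S = 1.00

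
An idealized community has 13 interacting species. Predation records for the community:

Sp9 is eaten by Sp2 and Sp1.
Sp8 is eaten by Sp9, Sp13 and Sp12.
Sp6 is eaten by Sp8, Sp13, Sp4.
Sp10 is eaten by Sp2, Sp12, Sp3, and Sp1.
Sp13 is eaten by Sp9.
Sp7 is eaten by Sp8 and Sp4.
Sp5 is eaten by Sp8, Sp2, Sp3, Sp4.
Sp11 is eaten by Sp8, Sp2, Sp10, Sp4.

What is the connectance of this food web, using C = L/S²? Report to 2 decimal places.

C = 0.14

The web has S = 13 species and L = 23 feeding links.
C = L / S² = 23 / 169 = 0.1361 ≈ 0.14.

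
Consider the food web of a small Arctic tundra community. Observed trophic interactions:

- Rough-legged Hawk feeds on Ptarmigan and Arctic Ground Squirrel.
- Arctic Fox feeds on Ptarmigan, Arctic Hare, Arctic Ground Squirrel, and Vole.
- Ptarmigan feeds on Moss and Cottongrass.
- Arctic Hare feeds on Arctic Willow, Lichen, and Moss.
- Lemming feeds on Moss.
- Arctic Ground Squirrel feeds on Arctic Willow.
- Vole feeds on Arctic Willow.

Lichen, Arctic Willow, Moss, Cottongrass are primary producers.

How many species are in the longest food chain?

One longest chain: Lichen → Arctic Hare → Arctic Fox.
It has 3 species and 2 links.

3 species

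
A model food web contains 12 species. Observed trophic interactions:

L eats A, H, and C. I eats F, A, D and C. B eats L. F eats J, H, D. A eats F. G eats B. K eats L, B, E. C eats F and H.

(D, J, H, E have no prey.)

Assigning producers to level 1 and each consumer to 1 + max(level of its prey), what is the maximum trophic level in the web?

6

Producers (level 1): D, J, H, E.
D → F → A → L → B → K gives K level 6.
No species has a prey at level 6, so no species reaches level 7.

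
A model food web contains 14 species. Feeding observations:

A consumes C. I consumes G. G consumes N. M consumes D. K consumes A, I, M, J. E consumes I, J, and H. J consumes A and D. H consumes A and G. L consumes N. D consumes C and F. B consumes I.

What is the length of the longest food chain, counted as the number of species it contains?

4 species

One longest chain: N → G → I → B.
It has 4 species and 3 links.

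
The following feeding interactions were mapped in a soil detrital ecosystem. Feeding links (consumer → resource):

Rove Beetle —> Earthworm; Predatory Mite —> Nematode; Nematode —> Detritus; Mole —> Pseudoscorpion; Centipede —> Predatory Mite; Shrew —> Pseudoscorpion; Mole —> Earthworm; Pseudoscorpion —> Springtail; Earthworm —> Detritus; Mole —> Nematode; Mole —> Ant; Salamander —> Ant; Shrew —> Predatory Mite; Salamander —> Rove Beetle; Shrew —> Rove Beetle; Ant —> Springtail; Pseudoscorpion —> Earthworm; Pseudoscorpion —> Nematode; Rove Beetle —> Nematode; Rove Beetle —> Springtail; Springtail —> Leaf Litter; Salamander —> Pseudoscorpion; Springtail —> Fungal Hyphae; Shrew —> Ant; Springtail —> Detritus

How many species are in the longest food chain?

One longest chain: Detritus → Nematode → Predatory Mite → Centipede.
It has 4 species and 3 links.

4 species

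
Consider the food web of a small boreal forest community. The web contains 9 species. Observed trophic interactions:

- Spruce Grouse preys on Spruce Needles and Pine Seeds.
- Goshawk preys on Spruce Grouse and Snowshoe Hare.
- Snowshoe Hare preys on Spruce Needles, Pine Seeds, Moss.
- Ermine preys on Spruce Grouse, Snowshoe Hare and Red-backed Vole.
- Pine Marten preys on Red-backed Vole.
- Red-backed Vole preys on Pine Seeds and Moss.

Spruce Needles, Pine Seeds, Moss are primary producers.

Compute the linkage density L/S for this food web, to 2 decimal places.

There are L = 13 links among S = 9 species.
L/S = 13/9 = 1.4444 ≈ 1.44.

L/S = 1.44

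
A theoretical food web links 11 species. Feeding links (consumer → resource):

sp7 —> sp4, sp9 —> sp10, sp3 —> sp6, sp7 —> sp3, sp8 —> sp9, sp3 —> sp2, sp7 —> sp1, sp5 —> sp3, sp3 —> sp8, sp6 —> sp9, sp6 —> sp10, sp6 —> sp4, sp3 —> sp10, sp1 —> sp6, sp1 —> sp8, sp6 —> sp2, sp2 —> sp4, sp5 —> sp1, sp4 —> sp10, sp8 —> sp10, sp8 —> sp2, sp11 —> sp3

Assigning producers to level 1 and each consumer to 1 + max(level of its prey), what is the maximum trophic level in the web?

Producers (level 1): sp10.
sp10 → sp4 → sp2 → sp8 → sp3 → sp7 gives sp7 level 6.
No species has a prey at level 6, so no species reaches level 7.

6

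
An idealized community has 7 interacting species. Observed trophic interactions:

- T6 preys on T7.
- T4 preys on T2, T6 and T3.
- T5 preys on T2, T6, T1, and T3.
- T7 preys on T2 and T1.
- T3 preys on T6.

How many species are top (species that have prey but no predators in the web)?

Top species (has prey, but nothing eats it): T5, T4.
Count: 2.

2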